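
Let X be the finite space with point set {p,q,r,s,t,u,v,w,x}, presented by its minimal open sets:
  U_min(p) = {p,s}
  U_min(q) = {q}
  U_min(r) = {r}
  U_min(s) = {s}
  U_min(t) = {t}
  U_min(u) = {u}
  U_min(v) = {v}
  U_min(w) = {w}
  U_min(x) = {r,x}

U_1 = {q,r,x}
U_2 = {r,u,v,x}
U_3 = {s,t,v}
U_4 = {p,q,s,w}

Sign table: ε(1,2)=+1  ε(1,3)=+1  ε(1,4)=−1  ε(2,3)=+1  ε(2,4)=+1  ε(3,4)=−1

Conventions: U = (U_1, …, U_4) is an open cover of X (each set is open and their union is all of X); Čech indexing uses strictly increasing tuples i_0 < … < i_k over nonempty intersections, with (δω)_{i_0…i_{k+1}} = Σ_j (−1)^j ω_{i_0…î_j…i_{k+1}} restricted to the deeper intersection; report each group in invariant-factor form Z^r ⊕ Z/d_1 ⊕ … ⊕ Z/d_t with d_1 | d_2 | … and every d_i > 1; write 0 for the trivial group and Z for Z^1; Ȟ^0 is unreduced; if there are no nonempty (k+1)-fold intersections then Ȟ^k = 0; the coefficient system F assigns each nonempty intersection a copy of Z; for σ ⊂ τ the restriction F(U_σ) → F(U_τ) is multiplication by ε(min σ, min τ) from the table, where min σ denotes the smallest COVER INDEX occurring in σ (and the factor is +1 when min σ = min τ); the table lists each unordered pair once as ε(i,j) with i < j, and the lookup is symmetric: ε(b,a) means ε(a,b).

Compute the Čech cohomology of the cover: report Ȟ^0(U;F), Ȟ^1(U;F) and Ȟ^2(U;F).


Ȟ^0 = Z; Ȟ^1 = Z; Ȟ^2 = 0

nonempty intersections:
  U12={r,x} U14={q} U23={v} U34={s}
C dims 4,4; δ0: rk 3, SNF 1^3
Ȟ^0: (4−3)−0=1 ⇒ Z
Ȟ^1: (4−0)−3=1 ⇒ Z
Ȟ^2: (0−0)−0=0 ⇒ 0


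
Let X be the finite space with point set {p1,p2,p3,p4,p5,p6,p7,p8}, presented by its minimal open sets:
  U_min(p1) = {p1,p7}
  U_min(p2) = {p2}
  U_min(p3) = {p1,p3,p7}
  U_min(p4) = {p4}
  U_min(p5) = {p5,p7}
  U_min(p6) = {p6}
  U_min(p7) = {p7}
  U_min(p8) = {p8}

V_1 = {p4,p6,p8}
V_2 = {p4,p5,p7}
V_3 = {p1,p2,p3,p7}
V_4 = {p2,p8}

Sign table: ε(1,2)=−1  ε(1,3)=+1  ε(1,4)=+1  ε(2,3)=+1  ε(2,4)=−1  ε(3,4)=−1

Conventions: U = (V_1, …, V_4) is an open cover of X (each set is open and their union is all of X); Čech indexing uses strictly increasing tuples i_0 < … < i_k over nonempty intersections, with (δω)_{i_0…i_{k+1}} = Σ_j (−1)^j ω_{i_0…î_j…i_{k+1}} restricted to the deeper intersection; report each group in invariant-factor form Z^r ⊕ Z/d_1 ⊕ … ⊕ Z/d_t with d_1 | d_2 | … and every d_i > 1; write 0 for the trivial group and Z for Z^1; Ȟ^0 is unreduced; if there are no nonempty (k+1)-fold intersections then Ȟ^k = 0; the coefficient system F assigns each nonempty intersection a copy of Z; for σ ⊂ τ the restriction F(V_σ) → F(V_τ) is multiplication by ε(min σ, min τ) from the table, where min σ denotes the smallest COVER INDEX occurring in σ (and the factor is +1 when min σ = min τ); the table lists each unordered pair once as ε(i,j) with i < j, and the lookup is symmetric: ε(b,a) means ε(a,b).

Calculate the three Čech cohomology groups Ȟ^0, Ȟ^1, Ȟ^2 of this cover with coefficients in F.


nonempty overlaps:
  V12={p4} V14={p8} V23={p7} V34={p2}
C dims 4,4; δ0: rk 3, SNF 1^3
degree 0: 4−3−0 = 1 → Ȟ^0 ≅ Z
degree 1: 4−0−3 = 1 → Ȟ^1 ≅ Z
degree 2: 0−0−0 = 0 → Ȟ^2 ≅ 0

Ȟ^0 ≅ Z, Ȟ^1 ≅ Z and Ȟ^2 ≅ 0


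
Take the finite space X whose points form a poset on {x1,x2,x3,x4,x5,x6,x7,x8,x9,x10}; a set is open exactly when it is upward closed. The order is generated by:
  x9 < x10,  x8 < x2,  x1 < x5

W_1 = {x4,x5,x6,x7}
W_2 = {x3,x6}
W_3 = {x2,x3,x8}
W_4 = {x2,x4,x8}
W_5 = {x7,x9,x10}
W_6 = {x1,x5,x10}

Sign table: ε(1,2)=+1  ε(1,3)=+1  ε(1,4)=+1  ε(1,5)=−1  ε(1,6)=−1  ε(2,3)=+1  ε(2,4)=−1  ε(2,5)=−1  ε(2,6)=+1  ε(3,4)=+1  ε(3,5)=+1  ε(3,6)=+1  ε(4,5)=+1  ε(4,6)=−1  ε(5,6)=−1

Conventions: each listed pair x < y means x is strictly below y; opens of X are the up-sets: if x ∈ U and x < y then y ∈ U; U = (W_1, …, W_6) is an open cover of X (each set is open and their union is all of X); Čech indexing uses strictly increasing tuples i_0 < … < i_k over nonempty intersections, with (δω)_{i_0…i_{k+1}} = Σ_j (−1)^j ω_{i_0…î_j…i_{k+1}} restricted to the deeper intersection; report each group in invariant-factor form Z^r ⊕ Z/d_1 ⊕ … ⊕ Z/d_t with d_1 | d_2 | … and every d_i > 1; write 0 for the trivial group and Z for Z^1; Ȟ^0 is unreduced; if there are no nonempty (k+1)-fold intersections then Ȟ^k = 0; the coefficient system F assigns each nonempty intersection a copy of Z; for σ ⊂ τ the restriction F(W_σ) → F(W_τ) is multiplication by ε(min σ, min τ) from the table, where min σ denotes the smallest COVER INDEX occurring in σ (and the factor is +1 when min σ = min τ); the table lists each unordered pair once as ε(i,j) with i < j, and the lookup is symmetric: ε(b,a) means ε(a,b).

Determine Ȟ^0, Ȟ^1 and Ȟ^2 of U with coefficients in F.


Ȟ^0 ≅ 0; Ȟ^1 ≅ Z ⊕ Z/2; Ȟ^2 ≅ 0

nerve of the cover:
  W12={x6} W14={x4} W15={x7} W16={x5} W23={x3} W34={x2,x8} W56={x10}
C dims 6,7; δ0: rk 6, SNF 1^5·2
Ȟ^0 = (6 − 6) − 0 = 0, so Ȟ^0 ≅ 0
Ȟ^1 = (7 − 0) − 6 = 1 plus torsion [2], so Ȟ^1 ≅ Z ⊕ Z/2
Ȟ^2 = (0 − 0) − 0 = 0, so Ȟ^2 ≅ 0


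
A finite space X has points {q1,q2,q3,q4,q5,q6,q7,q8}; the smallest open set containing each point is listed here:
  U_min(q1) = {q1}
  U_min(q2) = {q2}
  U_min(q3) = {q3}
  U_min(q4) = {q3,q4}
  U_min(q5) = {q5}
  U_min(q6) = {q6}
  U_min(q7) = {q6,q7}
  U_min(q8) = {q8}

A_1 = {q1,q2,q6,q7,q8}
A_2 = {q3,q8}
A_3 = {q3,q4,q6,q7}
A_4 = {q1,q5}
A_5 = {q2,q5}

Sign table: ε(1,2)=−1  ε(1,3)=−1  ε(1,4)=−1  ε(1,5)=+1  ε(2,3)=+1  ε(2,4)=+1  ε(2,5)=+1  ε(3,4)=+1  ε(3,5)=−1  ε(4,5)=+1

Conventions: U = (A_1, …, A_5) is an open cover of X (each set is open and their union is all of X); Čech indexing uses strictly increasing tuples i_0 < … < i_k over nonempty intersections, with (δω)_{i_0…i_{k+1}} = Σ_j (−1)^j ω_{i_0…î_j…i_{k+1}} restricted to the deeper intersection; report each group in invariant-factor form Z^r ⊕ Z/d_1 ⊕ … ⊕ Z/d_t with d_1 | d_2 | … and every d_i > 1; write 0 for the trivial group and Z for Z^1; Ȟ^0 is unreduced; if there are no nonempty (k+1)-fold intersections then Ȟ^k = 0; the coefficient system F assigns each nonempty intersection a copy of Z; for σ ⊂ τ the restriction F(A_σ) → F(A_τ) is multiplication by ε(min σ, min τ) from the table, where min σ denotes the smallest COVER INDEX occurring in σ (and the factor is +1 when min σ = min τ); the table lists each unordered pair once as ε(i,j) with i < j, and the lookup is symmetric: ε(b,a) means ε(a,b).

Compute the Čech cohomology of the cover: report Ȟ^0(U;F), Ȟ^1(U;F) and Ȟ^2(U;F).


Ȟ^0 ≅ 0, Ȟ^1 ≅ Z ⊕ Z/2, Ȟ^2 ≅ 0

intersection data:
  A12={q8} A13={q6,q7} A14={q1} A15={q2} A23={q3} A45={q5}
C dims 5,6; δ0: rk 5, SNF 1^4·2
Ȟ^0 = (5 − 5) − 0 = 0, so Ȟ^0 ≅ 0
Ȟ^1 = (6 − 0) − 5 = 1 plus torsion [2], so Ȟ^1 ≅ Z ⊕ Z/2
Ȟ^2 = (0 − 0) − 0 = 0, so Ȟ^2 ≅ 0


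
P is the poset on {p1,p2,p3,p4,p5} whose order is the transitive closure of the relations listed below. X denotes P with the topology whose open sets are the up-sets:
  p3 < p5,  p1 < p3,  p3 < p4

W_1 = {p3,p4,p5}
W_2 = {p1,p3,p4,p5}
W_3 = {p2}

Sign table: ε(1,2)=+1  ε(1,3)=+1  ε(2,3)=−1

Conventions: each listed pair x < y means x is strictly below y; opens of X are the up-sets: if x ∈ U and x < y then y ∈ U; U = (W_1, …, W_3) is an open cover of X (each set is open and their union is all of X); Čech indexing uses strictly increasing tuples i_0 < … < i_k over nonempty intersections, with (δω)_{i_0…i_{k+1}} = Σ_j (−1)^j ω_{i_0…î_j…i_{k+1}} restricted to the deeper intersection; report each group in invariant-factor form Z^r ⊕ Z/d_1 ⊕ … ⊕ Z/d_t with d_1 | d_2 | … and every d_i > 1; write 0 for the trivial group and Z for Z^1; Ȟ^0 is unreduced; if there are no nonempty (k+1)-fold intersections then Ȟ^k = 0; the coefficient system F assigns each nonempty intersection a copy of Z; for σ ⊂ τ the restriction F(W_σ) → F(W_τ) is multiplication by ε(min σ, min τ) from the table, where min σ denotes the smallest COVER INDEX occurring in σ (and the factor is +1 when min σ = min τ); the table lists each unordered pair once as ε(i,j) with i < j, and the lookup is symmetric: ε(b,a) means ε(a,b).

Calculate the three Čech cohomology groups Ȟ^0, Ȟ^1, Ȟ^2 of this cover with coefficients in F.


nerve simplices:
  W12={p3,p4,p5}
C dims 3,1; δ0: rk 1, SNF 1^1
degree 0: 3−1−0 = 2 → Ȟ^0 ≅ Z^2
degree 1: 1−0−1 = 0 → Ȟ^1 ≅ 0
degree 2: 0−0−0 = 0 → Ȟ^2 ≅ 0

Ȟ^0 ≅ Z^2, Ȟ^1 ≅ 0, Ȟ^2 ≅ 0


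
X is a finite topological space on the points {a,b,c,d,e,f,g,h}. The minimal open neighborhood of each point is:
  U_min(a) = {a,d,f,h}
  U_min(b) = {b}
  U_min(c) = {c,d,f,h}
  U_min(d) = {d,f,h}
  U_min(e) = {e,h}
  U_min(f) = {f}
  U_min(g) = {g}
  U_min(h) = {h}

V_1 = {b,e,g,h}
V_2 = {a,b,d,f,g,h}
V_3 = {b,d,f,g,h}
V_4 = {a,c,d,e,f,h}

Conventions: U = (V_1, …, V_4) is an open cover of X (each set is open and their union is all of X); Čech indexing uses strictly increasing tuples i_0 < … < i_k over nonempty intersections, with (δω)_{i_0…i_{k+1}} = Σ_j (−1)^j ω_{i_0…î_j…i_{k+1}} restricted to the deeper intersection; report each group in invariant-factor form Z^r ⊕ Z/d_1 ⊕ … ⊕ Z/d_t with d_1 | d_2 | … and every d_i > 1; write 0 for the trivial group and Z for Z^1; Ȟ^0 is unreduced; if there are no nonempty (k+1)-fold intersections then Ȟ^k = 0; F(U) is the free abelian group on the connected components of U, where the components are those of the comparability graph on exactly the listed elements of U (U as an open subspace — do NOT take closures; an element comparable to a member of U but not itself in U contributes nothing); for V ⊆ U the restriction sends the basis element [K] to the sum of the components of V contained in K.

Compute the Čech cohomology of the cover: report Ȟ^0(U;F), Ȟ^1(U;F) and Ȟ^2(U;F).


Ȟ^0 ≅ Z^3,  Ȟ^1 ≅ 0,  Ȟ^2 ≅ 0

cover nerve:
  V12={b,g,h} V13={b,g,h} V14={e,h} V23={b,d,f,g,h} V24={a,d,f,h} V34={d,f,h}
  V123={b,g,h} V124={h} V134={h} V234={d,f,h}
  V1234={h}
components per intersection:
  V1: {b} {e,h} {g}
  V2: {a,d,f,h} {b} {g}
  V3: {b} {d,f,h} {g}
  V4: {a,c,d,e,f,h}
  V12: {b} {g} {h}
  V13: {b} {g} {h}
  V14: {e,h}
  V23: {b} {d,f,h} {g}
  V24: {a,d,f,h}
  V34: {d,f,h}
  V123: {b} {g} {h}
  V124: {h}
  V134: {h}
  V234: {d,f,h}
  V1234: {h}
C dims 10,12,6,1; δ0: rk 7, SNF 1^7; δ1: rk 5, SNF 1^5; δ2: rk 1, SNF 1^1
Ȟ^0: (10−7)−0=3 ⇒ Z^3
Ȟ^1: (12−5)−7=0 ⇒ 0
Ȟ^2: (6−1)−5=0 ⇒ 0


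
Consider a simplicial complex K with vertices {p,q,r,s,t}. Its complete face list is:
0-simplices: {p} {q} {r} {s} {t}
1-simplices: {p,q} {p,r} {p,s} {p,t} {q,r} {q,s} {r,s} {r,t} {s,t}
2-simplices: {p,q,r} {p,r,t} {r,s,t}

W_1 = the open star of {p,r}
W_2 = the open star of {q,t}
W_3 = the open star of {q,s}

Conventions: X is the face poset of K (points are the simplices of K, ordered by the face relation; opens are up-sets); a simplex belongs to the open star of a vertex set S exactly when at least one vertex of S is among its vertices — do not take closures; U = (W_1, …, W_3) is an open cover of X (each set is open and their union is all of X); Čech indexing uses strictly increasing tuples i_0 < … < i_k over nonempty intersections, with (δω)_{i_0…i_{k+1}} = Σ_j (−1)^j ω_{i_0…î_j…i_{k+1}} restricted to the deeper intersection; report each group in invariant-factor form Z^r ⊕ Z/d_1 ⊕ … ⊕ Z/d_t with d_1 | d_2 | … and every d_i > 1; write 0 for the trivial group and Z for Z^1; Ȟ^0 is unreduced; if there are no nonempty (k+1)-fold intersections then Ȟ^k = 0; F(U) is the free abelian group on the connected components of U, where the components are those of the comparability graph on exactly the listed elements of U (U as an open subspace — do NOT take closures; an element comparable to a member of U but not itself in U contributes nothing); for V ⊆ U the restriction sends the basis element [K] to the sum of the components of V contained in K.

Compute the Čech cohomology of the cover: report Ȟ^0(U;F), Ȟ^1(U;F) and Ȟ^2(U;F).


Ȟ^0(U;F) ≅ Z; Ȟ^1(U;F) ≅ Z^2; Ȟ^2(U;F) ≅ 0

nonempty overlaps:
  W1={{p},{r},{p,q},{p,r},{p,s},{p,t},{q,r},{r,s},{r,t},{p,q,r},{p,r,t},{r,s,t}} W2={{q},{t},{p,q},{p,t},{q,r},{q,s},{r,t},{s,t},{p,q,r},{p,r,t},{r,s,t}} W3={{q},{s},{p,q},{p,s},{q,r},{q,s},{r,s},{s,t},{p,q,r},{r,s,t}}
  W12={{p,q},{p,t},{q,r},{r,t},{p,q,r},{p,r,t},{r,s,t}} W13={{p,q},{p,s},{q,r},{r,s},{p,q,r},{r,s,t}} W23={{q},{p,q},{q,r},{q,s},{s,t},{p,q,r},{r,s,t}}
  W123={{p,q},{q,r},{p,q,r},{r,s,t}}
components per intersection:
  W1: {{p},{r},{p,q},{p,r},{p,s},{p,t},{q,r},{r,s},{r,t},{p,q,r},{p,r,t},{r,s,t}}
  W2: {{q},{p,q},{q,r},{q,s},{p,q,r}} {{t},{p,t},{r,t},{s,t},{p,r,t},{r,s,t}}
  W3: {{q},{s},{p,q},{p,s},{q,r},{q,s},{r,s},{s,t},{p,q,r},{r,s,t}}
  W12: {{p,q},{q,r},{p,q,r}} {{p,t},{r,t},{p,r,t},{r,s,t}}
  W13: {{p,q},{q,r},{p,q,r}} {{p,s}} {{r,s},{r,s,t}}
  W23: {{q},{p,q},{q,r},{q,s},{p,q,r}} {{s,t},{r,s,t}}
  W123: {{p,q},{q,r},{p,q,r}} {{r,s,t}}
C dims 4,7,2; δ0: rk 3, SNF 1^3; δ1: rk 2, SNF 1^2
degree 0: 4−3−0 = 1 → Ȟ^0 ≅ Z
degree 1: 7−2−3 = 2 → Ȟ^1 ≅ Z^2
degree 2: 2−0−2 = 0 → Ȟ^2 ≅ 0


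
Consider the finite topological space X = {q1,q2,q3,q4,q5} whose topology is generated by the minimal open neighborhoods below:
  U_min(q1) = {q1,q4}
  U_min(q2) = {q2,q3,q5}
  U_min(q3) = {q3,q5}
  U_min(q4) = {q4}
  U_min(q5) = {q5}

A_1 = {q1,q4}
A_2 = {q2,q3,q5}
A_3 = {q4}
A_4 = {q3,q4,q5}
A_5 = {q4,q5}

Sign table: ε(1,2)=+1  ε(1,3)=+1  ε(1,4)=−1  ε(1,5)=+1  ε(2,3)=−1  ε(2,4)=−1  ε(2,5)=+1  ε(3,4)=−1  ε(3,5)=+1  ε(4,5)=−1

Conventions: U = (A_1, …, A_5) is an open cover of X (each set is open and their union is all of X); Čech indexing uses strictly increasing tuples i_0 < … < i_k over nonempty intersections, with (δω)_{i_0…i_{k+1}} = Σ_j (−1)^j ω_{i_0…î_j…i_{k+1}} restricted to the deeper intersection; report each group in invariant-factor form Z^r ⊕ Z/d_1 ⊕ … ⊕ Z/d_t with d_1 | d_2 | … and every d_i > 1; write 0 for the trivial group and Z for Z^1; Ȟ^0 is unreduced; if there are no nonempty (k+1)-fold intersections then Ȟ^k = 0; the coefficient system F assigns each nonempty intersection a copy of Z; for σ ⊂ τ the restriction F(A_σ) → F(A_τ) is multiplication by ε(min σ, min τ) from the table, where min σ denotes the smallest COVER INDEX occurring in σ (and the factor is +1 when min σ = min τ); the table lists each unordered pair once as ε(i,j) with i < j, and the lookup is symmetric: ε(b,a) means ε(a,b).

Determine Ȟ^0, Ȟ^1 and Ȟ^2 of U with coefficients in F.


Ȟ^0 = Z, Ȟ^1 = 0, Ȟ^2 = 0

intersection data:
  A13={q4} A14={q4} A15={q4} A24={q3,q5} A25={q5} A34={q4} A35={q4} A45={q4,q5}
  A134={q4} A135={q4} A145={q4} A245={q5} A345={q4}
  A1345={q4}
C dims 5,8,5,1; δ0: rk 4, SNF 1^4; δ1: rk 4, SNF 1^4; δ2: rk 1, SNF 1^1
Ȟ^0 = (5 − 4) − 0 = 1, so Ȟ^0 ≅ Z
Ȟ^1 = (8 − 4) − 4 = 0, so Ȟ^1 ≅ 0
Ȟ^2 = (5 − 1) − 4 = 0, so Ȟ^2 ≅ 0


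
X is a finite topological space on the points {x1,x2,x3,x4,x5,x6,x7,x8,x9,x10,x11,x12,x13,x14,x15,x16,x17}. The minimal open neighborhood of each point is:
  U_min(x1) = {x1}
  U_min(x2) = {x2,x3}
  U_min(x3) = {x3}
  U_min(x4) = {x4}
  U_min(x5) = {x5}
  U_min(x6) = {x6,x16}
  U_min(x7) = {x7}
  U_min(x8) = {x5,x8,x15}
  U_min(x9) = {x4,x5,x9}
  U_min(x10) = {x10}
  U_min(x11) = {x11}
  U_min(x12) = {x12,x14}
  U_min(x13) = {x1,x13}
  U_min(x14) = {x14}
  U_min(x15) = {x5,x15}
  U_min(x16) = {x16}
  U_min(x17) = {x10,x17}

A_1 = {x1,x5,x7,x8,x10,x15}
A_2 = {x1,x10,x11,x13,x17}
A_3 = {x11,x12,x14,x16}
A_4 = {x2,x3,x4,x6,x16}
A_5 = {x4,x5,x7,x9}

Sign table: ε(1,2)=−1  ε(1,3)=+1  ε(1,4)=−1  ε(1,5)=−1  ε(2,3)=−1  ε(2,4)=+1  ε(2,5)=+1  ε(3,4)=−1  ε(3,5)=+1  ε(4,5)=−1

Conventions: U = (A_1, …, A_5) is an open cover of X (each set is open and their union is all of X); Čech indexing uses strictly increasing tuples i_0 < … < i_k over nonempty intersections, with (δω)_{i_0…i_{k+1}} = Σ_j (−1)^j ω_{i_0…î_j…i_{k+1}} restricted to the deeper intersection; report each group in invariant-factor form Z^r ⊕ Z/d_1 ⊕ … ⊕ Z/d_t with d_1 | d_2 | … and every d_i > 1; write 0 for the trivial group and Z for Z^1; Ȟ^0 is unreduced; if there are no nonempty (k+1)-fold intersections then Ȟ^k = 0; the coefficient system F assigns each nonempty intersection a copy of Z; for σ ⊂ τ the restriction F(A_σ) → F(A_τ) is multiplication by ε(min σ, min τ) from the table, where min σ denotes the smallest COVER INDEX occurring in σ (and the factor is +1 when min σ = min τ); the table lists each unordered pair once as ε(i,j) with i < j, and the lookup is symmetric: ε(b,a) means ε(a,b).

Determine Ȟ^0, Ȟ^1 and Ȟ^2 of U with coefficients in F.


Ȟ^0(U;F) ≅ 0,  Ȟ^1(U;F) ≅ Z/2,  Ȟ^2(U;F) ≅ 0

intersection data:
  A12={x1,x10} A15={x5,x7} A23={x11} A34={x16} A45={x4}
C dims 5,5; δ0: rk 5, SNF 1^4·2
Ȟ^0 = (5 − 5) − 0 = 0, so Ȟ^0 ≅ 0
Ȟ^1 = (5 − 0) − 5 = 0 plus torsion [2], so Ȟ^1 ≅ Z/2
Ȟ^2 = (0 − 0) − 0 = 0, so Ȟ^2 ≅ 0


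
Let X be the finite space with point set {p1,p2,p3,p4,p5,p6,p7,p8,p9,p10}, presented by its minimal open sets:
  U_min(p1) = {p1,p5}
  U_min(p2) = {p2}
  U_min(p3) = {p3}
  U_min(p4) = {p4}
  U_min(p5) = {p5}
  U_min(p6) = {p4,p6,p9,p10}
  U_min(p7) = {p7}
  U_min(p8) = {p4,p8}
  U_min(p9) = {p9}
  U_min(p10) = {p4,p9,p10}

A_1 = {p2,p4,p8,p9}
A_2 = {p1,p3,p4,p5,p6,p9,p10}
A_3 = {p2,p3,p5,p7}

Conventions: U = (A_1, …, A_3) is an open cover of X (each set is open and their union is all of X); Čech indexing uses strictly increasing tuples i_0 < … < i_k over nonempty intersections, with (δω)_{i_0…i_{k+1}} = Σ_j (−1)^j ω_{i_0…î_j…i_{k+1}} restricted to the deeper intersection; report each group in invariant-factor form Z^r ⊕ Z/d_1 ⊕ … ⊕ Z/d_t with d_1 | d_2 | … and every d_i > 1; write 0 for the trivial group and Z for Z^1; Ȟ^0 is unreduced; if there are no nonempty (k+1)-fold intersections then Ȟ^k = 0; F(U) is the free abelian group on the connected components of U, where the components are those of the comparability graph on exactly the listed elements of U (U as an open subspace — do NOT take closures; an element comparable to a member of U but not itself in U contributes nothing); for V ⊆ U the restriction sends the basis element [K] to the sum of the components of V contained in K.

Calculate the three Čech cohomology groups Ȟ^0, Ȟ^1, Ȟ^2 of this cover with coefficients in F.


Ȟ^0 ≅ Z^5, Ȟ^1 ≅ 0 and Ȟ^2 ≅ 0

intersection data:
  A12={p4,p9} A13={p2} A23={p3,p5}
components per intersection:
  A1: {p2} {p4,p8} {p9}
  A2: {p1,p5} {p3} {p4,p6,p9,p10}
  A3: {p2} {p3} {p5} {p7}
  A12: {p4} {p9}
  A13: {p2}
  A23: {p3} {p5}
C dims 10,5; δ0: rk 5, SNF 1^5
Ȟ^0 = (10 − 5) − 0 = 5, so Ȟ^0 ≅ Z^5
Ȟ^1 = (5 − 0) − 5 = 0, so Ȟ^1 ≅ 0
Ȟ^2 = (0 − 0) − 0 = 0, so Ȟ^2 ≅ 0


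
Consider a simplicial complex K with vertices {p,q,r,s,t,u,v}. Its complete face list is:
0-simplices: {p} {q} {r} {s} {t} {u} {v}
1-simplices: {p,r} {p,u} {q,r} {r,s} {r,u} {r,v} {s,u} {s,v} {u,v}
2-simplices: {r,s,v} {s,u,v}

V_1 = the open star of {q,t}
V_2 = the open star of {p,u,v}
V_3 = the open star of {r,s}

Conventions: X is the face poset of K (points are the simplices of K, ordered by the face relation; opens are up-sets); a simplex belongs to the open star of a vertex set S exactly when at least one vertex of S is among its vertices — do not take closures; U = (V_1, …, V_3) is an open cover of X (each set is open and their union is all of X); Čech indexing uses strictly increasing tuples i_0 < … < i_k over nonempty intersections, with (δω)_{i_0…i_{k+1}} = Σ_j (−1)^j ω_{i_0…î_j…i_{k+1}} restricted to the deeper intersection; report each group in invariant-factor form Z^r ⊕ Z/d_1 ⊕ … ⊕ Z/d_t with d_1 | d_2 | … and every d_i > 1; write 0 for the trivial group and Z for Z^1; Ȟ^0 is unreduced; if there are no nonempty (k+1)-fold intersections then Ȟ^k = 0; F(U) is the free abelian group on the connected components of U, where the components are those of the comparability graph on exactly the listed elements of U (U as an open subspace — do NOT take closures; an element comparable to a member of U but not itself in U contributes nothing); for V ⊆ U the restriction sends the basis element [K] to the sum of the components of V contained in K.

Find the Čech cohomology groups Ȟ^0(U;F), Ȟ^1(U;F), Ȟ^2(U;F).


nerve of the cover:
  V1={{q},{t},{q,r}} V2={{p},{u},{v},{p,r},{p,u},{r,u},{r,v},{s,u},{s,v},{u,v},{r,s,v},{s,u,v}} V3={{r},{s},{p,r},{q,r},{r,s},{r,u},{r,v},{s,u},{s,v},{r,s,v},{s,u,v}}
  V13={{q,r}} V23={{p,r},{r,u},{r,v},{s,u},{s,v},{r,s,v},{s,u,v}}
components per intersection:
  V1: {{q},{q,r}} {{t}}
  V2: {{p},{u},{v},{p,r},{p,u},{r,u},{r,v},{s,u},{s,v},{u,v},{r,s,v},{s,u,v}}
  V3: {{r},{s},{p,r},{q,r},{r,s},{r,u},{r,v},{s,u},{s,v},{r,s,v},{s,u,v}}
  V13: {{q,r}}
  V23: {{p,r}} {{r,u}} {{r,v},{s,u},{s,v},{r,s,v},{s,u,v}}
C dims 4,4; δ0: rk 2, SNF 1^2
Ȟ^0 = (4 − 2) − 0 = 2, so Ȟ^0 ≅ Z^2
Ȟ^1 = (4 − 0) − 2 = 2, so Ȟ^1 ≅ Z^2
Ȟ^2 = (0 − 0) − 0 = 0, so Ȟ^2 ≅ 0

Ȟ^0 = Z^2; Ȟ^1 = Z^2; Ȟ^2 = 0


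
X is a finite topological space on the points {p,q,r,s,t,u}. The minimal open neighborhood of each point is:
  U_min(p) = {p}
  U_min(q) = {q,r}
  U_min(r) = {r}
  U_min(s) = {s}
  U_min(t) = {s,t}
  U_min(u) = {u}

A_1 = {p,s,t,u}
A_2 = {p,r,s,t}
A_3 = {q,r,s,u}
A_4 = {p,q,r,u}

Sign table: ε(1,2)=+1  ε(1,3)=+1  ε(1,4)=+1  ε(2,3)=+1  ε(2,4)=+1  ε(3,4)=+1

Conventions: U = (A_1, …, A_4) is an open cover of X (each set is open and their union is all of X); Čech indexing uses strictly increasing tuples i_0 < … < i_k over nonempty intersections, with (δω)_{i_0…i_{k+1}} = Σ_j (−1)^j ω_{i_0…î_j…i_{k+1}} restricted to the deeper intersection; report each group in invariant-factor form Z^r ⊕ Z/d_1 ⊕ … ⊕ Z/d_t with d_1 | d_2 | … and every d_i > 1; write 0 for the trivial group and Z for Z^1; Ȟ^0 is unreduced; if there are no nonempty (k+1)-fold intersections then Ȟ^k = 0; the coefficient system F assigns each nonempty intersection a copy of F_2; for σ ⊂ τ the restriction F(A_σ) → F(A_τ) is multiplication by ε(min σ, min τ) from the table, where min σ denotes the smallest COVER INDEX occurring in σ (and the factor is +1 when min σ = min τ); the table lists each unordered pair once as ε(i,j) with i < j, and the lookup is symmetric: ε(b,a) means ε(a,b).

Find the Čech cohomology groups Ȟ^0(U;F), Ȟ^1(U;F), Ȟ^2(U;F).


Ȟ^0 ≅ Z/2; Ȟ^1 ≅ 0; Ȟ^2 ≅ Z/2

nonempty intersections:
  A12={p,s,t} A13={s,u} A14={p,u} A23={r,s} A24={p,r} A34={q,r,u}
  A123={s} A124={p} A134={u} A234={r}
C dims 4,6,4; δ0: rk_F2 3; δ1: rk_F2 3
Ȟ^0: (4−3)−0=1 ⇒ Z/2
Ȟ^1: (6−3)−3=0 ⇒ 0
Ȟ^2: (4−0)−3=1 ⇒ Z/2


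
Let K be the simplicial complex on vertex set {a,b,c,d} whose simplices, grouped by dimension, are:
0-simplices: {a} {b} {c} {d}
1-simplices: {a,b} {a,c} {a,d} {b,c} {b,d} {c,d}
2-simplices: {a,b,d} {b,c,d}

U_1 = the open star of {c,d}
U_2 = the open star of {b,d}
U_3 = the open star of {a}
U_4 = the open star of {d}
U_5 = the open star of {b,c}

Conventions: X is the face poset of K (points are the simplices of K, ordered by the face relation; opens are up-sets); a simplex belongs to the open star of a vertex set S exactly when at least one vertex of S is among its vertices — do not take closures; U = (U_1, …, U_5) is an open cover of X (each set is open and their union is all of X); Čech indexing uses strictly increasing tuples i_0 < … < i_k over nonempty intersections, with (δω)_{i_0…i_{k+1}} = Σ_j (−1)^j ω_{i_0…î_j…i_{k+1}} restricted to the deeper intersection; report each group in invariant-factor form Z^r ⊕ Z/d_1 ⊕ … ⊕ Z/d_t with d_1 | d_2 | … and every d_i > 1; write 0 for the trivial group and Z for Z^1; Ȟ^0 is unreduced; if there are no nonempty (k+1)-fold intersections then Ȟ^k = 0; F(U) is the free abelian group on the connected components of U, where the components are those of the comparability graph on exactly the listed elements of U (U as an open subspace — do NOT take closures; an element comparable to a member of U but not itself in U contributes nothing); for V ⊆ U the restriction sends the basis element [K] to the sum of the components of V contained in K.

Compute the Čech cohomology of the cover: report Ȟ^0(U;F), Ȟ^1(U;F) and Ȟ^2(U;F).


Ȟ^0 ≅ Z, Ȟ^1 ≅ Z and Ȟ^2 ≅ 0

nonempty overlaps:
  U1={{c},{d},{a,c},{a,d},{b,c},{b,d},{c,d},{a,b,d},{b,c,d}} U2={{b},{d},{a,b},{a,d},{b,c},{b,d},{c,d},{a,b,d},{b,c,d}} U3={{a},{a,b},{a,c},{a,d},{a,b,d}} U4={{d},{a,d},{b,d},{c,d},{a,b,d},{b,c,d}} U5={{b},{c},{a,b},{a,c},{b,c},{b,d},{c,d},{a,b,d},{b,c,d}}
  U12={{d},{a,d},{b,c},{b,d},{c,d},{a,b,d},{b,c,d}} U13={{a,c},{a,d},{a,b,d}} U14={{d},{a,d},{b,d},{c,d},{a,b,d},{b,c,d}} U15={{c},{a,c},{b,c},{b,d},{c,d},{a,b,d},{b,c,d}} U23={{a,b},{a,d},{a,b,d}} U24={{d},{a,d},{b,d},{c,d},{a,b,d},{b,c,d}} U25={{b},{a,b},{b,c},{b,d},{c,d},{a,b,d},{b,c,d}} U34={{a,d},{a,b,d}} U35={{a,b},{a,c},{a,b,d}} U45={{b,d},{c,d},{a,b,d},{b,c,d}}
  U123={{a,d},{a,b,d}} U124={{d},{a,d},{b,d},{c,d},{a,b,d},{b,c,d}} U125={{b,c},{b,d},{c,d},{a,b,d},{b,c,d}} U134={{a,d},{a,b,d}} U135={{a,c},{a,b,d}} U145={{b,d},{c,d},{a,b,d},{b,c,d}} U234={{a,d},{a,b,d}} U235={{a,b},{a,b,d}} U245={{b,d},{c,d},{a,b,d},{b,c,d}} U345={{a,b,d}}
  U1234={{a,d},{a,b,d}} U1235={{a,b,d}} U1245={{b,d},{c,d},{a,b,d},{b,c,d}} U1345={{a,b,d}} U2345={{a,b,d}}
  U12345={{a,b,d}}
components per intersection:
  U1: {{c},{d},{a,c},{a,d},{b,c},{b,d},{c,d},{a,b,d},{b,c,d}}
  U2: {{b},{d},{a,b},{a,d},{b,c},{b,d},{c,d},{a,b,d},{b,c,d}}
  U3: {{a},{a,b},{a,c},{a,d},{a,b,d}}
  U4: {{d},{a,d},{b,d},{c,d},{a,b,d},{b,c,d}}
  U5: {{b},{c},{a,b},{a,c},{b,c},{b,d},{c,d},{a,b,d},{b,c,d}}
  U12: {{d},{a,d},{b,c},{b,d},{c,d},{a,b,d},{b,c,d}}
  U13: {{a,c}} {{a,d},{a,b,d}}
  U14: {{d},{a,d},{b,d},{c,d},{a,b,d},{b,c,d}}
  U15: {{c},{a,c},{b,c},{b,d},{c,d},{a,b,d},{b,c,d}}
  U23: {{a,b},{a,d},{a,b,d}}
  U24: {{d},{a,d},{b,d},{c,d},{a,b,d},{b,c,d}}
  U25: {{b},{a,b},{b,c},{b,d},{c,d},{a,b,d},{b,c,d}}
  U34: {{a,d},{a,b,d}}
  U35: {{a,b},{a,b,d}} {{a,c}}
  U45: {{b,d},{c,d},{a,b,d},{b,c,d}}
  U123: {{a,d},{a,b,d}}
  U124: {{d},{a,d},{b,d},{c,d},{a,b,d},{b,c,d}}
  U125: {{b,c},{b,d},{c,d},{a,b,d},{b,c,d}}
  U134: {{a,d},{a,b,d}}
  U135: {{a,c}} {{a,b,d}}
  U145: {{b,d},{c,d},{a,b,d},{b,c,d}}
  U234: {{a,d},{a,b,d}}
  U235: {{a,b},{a,b,d}}
  U245: {{b,d},{c,d},{a,b,d},{b,c,d}}
  U345: {{a,b,d}}
  U1234: {{a,d},{a,b,d}}
  U1235: {{a,b,d}}
  U1245: {{b,d},{c,d},{a,b,d},{b,c,d}}
  U1345: {{a,b,d}}
  U2345: {{a,b,d}}
  U12345: {{a,b,d}}
C dims 5,12,11,5; δ0: rk 4, SNF 1^4; δ1: rk 7, SNF 1^7; δ2: rk 4, SNF 1^4
degree 0: 5−4−0 = 1 → Ȟ^0 ≅ Z
degree 1: 12−7−4 = 1 → Ȟ^1 ≅ Z
degree 2: 11−4−7 = 0 → Ȟ^2 ≅ 0


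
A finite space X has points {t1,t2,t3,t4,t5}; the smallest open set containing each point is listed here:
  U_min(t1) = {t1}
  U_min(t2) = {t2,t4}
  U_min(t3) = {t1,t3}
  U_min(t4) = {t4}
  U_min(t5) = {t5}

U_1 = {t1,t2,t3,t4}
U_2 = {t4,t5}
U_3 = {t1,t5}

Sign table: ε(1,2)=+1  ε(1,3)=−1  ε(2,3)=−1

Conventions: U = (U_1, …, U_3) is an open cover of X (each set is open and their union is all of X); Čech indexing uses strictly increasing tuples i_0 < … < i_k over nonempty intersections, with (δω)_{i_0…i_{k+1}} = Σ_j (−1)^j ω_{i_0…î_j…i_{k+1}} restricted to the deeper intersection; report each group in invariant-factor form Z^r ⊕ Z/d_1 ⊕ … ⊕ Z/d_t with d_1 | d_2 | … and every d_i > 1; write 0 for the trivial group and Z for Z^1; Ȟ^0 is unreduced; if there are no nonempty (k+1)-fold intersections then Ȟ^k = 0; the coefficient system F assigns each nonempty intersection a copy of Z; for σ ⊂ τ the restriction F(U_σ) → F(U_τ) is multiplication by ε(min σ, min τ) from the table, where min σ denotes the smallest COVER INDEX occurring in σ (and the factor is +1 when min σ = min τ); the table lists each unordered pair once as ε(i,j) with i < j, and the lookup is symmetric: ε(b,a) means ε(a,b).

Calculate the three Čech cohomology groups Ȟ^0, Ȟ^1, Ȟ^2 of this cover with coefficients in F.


Ȟ^0(U;F) ≅ Z, Ȟ^1(U;F) ≅ Z, Ȟ^2(U;F) ≅ 0

nonempty intersections:
  U12={t4} U13={t1} U23={t5}
C dims 3,3; δ0: rk 2, SNF 1^2
Ȟ^0: (3−2)−0=1 ⇒ Z
Ȟ^1: (3−0)−2=1 ⇒ Z
Ȟ^2: (0−0)−0=0 ⇒ 0


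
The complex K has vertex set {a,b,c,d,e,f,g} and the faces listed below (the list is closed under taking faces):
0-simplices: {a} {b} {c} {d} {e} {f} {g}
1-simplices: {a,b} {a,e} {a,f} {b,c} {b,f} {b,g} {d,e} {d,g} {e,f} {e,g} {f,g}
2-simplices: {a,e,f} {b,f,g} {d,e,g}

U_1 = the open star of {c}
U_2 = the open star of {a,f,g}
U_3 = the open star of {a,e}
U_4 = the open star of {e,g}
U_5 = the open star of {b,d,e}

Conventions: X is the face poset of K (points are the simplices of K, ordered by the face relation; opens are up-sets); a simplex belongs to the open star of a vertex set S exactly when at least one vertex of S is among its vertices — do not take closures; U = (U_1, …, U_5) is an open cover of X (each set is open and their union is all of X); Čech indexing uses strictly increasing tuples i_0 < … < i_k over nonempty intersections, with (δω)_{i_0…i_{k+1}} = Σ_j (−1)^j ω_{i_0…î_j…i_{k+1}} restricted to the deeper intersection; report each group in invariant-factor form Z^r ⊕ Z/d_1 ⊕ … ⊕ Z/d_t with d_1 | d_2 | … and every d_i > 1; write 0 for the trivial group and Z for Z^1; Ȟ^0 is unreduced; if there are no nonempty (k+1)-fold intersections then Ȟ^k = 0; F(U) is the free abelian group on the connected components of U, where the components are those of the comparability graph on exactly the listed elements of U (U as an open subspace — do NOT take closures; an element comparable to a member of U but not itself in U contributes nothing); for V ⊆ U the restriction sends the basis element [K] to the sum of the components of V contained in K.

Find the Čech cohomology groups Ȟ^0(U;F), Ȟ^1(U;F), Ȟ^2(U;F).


nerve of the cover:
  U1={{c},{b,c}} U2={{a},{f},{g},{a,b},{a,e},{a,f},{b,f},{b,g},{d,g},{e,f},{e,g},{f,g},{a,e,f},{b,f,g},{d,e,g}} U3={{a},{e},{a,b},{a,e},{a,f},{d,e},{e,f},{e,g},{a,e,f},{d,e,g}} U4={{e},{g},{a,e},{b,g},{d,e},{d,g},{e,f},{e,g},{f,g},{a,e,f},{b,f,g},{d,e,g}} U5={{b},{d},{e},{a,b},{a,e},{b,c},{b,f},{b,g},{d,e},{d,g},{e,f},{e,g},{a,e,f},{b,f,g},{d,e,g}}
  U15={{b,c}} U23={{a},{a,b},{a,e},{a,f},{e,f},{e,g},{a,e,f},{d,e,g}} U24={{g},{a,e},{b,g},{d,g},{e,f},{e,g},{f,g},{a,e,f},{b,f,g},{d,e,g}} U25={{a,b},{a,e},{b,f},{b,g},{d,g},{e,f},{e,g},{a,e,f},{b,f,g},{d,e,g}} U34={{e},{a,e},{d,e},{e,f},{e,g},{a,e,f},{d,e,g}} U35={{e},{a,b},{a,e},{d,e},{e,f},{e,g},{a,e,f},{d,e,g}} U45={{e},{a,e},{b,g},{d,e},{d,g},{e,f},{e,g},{a,e,f},{b,f,g},{d,e,g}}
  U234={{a,e},{e,f},{e,g},{a,e,f},{d,e,g}} U235={{a,b},{a,e},{e,f},{e,g},{a,e,f},{d,e,g}} U245={{a,e},{b,g},{d,g},{e,f},{e,g},{a,e,f},{b,f,g},{d,e,g}} U345={{e},{a,e},{d,e},{e,f},{e,g},{a,e,f},{d,e,g}}
  U2345={{a,e},{e,f},{e,g},{a,e,f},{d,e,g}}
components per intersection:
  U1: {{c},{b,c}}
  U2: {{a},{f},{g},{a,b},{a,e},{a,f},{b,f},{b,g},{d,g},{e,f},{e,g},{f,g},{a,e,f},{b,f,g},{d,e,g}}
  U3: {{a},{e},{a,b},{a,e},{a,f},{d,e},{e,f},{e,g},{a,e,f},{d,e,g}}
  U4: {{e},{g},{a,e},{b,g},{d,e},{d,g},{e,f},{e,g},{f,g},{a,e,f},{b,f,g},{d,e,g}}
  U5: {{b},{a,b},{b,c},{b,f},{b,g},{b,f,g}} {{d},{e},{a,e},{d,e},{d,g},{e,f},{e,g},{a,e,f},{d,e,g}}
  U15: {{b,c}}
  U23: {{a},{a,b},{a,e},{a,f},{e,f},{a,e,f}} {{e,g},{d,e,g}}
  U24: {{g},{b,g},{d,g},{e,g},{f,g},{b,f,g},{d,e,g}} {{a,e},{e,f},{a,e,f}}
  U25: {{a,b}} {{a,e},{e,f},{a,e,f}} {{b,f},{b,g},{b,f,g}} {{d,g},{e,g},{d,e,g}}
  U34: {{e},{a,e},{d,e},{e,f},{e,g},{a,e,f},{d,e,g}}
  U35: {{e},{a,e},{d,e},{e,f},{e,g},{a,e,f},{d,e,g}} {{a,b}}
  U45: {{e},{a,e},{d,e},{d,g},{e,f},{e,g},{a,e,f},{d,e,g}} {{b,g},{b,f,g}}
  U234: {{a,e},{e,f},{a,e,f}} {{e,g},{d,e,g}}
  U235: {{a,b}} {{a,e},{e,f},{a,e,f}} {{e,g},{d,e,g}}
  U245: {{a,e},{e,f},{a,e,f}} {{b,g},{b,f,g}} {{d,g},{e,g},{d,e,g}}
  U345: {{e},{a,e},{d,e},{e,f},{e,g},{a,e,f},{d,e,g}}
  U2345: {{a,e},{e,f},{a,e,f}} {{e,g},{d,e,g}}
C dims 6,14,9,2; δ0: rk 5, SNF 1^5; δ1: rk 7, SNF 1^7; δ2: rk 2, SNF 1^2
Ȟ^0 = (6 − 5) − 0 = 1, so Ȟ^0 ≅ Z
Ȟ^1 = (14 − 7) − 5 = 2, so Ȟ^1 ≅ Z^2
Ȟ^2 = (9 − 2) − 7 = 0, so Ȟ^2 ≅ 0

Ȟ^0 ≅ Z,  Ȟ^1 ≅ Z^2,  Ȟ^2 ≅ 0


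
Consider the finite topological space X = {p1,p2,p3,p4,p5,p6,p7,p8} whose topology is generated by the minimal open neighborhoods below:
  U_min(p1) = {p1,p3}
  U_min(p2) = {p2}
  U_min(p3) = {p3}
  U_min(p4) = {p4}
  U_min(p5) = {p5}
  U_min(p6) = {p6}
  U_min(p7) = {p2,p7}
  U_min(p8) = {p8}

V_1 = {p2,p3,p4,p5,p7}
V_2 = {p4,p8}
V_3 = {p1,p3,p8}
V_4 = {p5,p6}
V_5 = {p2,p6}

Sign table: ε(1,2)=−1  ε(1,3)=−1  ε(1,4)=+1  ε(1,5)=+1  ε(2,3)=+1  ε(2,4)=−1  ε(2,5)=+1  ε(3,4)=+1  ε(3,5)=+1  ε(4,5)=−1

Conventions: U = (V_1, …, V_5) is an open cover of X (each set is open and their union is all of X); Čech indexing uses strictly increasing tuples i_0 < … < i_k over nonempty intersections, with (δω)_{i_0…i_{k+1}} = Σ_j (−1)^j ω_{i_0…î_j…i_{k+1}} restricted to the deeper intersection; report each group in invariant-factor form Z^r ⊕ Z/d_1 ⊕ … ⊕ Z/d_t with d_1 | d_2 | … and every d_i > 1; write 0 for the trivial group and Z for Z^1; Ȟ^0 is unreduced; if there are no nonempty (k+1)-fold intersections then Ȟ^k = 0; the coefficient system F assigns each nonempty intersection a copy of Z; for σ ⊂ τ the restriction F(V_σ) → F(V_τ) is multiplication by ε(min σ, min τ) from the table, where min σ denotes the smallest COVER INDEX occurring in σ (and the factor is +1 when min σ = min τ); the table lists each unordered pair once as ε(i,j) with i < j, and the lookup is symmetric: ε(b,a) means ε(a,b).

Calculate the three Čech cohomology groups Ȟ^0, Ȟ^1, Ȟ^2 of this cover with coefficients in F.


nonempty overlaps:
  V12={p4} V13={p3} V14={p5} V15={p2} V23={p8} V45={p6}
C dims 5,6; δ0: rk 5, SNF 1^4·2
degree 0: 5−5−0 = 0 → Ȟ^0 ≅ 0
degree 1: 6−0−5 = 1 plus torsion [2] → Ȟ^1 ≅ Z ⊕ Z/2
degree 2: 0−0−0 = 0 → Ȟ^2 ≅ 0

Ȟ^0(U;F) ≅ 0, Ȟ^1(U;F) ≅ Z ⊕ Z/2 and Ȟ^2(U;F) ≅ 0


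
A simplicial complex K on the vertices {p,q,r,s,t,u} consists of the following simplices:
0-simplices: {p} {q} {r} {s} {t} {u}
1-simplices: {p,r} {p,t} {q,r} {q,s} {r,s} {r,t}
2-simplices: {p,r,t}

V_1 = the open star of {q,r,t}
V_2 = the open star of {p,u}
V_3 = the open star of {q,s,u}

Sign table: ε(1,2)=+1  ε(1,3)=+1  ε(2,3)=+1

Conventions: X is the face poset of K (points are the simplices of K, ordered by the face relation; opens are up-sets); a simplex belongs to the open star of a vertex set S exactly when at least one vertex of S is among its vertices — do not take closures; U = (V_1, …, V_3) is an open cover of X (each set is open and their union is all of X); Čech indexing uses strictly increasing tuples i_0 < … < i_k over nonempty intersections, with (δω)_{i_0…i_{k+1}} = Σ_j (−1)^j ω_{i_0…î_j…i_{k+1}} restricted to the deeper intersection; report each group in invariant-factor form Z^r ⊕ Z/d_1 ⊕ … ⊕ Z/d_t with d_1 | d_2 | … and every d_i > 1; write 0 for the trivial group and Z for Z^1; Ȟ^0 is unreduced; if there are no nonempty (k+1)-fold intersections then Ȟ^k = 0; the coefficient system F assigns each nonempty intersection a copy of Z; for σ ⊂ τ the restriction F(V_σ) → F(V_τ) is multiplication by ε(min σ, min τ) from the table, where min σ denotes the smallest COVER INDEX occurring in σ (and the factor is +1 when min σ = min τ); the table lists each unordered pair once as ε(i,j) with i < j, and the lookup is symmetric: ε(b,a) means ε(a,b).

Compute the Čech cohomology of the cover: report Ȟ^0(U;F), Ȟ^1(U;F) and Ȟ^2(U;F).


nonempty overlaps:
  V1={{q},{r},{t},{p,r},{p,t},{q,r},{q,s},{r,s},{r,t},{p,r,t}} V2={{p},{u},{p,r},{p,t},{p,r,t}} V3={{q},{s},{u},{q,r},{q,s},{r,s}}
  V12={{p,r},{p,t},{p,r,t}} V13={{q},{q,r},{q,s},{r,s}} V23={{u}}
C dims 3,3; δ0: rk 2, SNF 1^2
degree 0: 3−2−0 = 1 → Ȟ^0 ≅ Z
degree 1: 3−0−2 = 1 → Ȟ^1 ≅ Z
degree 2: 0−0−0 = 0 → Ȟ^2 ≅ 0

Ȟ^0 ≅ Z, Ȟ^1 ≅ Z, Ȟ^2 ≅ 0


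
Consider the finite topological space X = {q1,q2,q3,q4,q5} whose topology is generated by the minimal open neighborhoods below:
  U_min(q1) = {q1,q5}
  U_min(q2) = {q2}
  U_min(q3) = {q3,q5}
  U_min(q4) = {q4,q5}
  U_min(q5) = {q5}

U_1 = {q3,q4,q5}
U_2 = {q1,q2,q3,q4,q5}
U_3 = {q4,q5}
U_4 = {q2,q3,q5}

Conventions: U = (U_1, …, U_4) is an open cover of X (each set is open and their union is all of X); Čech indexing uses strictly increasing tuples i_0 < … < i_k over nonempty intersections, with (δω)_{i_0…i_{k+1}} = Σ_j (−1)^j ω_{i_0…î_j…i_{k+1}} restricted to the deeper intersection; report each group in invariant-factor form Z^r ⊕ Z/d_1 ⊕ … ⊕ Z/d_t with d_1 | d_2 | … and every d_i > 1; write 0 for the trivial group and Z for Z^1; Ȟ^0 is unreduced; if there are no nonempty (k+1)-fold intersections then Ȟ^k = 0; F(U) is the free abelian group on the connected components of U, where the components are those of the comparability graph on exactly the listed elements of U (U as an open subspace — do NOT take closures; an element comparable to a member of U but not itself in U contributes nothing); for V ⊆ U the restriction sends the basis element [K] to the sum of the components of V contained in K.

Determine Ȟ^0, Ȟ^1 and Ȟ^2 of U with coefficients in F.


Ȟ^0(U;F) ≅ Z^2, Ȟ^1(U;F) ≅ 0, Ȟ^2(U;F) ≅ 0

intersection data:
  U12={q3,q4,q5} U13={q4,q5} U14={q3,q5} U23={q4,q5} U24={q2,q3,q5} U34={q5}
  U123={q4,q5} U124={q3,q5} U134={q5} U234={q5}
  U1234={q5}
components per intersection:
  U1: {q3,q4,q5}
  U2: {q1,q3,q4,q5} {q2}
  U3: {q4,q5}
  U4: {q2} {q3,q5}
  U12: {q3,q4,q5}
  U13: {q4,q5}
  U14: {q3,q5}
  U23: {q4,q5}
  U24: {q2} {q3,q5}
  U34: {q5}
  U123: {q4,q5}
  U124: {q3,q5}
  U134: {q5}
  U234: {q5}
  U1234: {q5}
C dims 6,7,4,1; δ0: rk 4, SNF 1^4; δ1: rk 3, SNF 1^3; δ2: rk 1, SNF 1^1
Ȟ^0 = (6 − 4) − 0 = 2, so Ȟ^0 ≅ Z^2
Ȟ^1 = (7 − 3) − 4 = 0, so Ȟ^1 ≅ 0
Ȟ^2 = (4 − 1) − 3 = 0, so Ȟ^2 ≅ 0


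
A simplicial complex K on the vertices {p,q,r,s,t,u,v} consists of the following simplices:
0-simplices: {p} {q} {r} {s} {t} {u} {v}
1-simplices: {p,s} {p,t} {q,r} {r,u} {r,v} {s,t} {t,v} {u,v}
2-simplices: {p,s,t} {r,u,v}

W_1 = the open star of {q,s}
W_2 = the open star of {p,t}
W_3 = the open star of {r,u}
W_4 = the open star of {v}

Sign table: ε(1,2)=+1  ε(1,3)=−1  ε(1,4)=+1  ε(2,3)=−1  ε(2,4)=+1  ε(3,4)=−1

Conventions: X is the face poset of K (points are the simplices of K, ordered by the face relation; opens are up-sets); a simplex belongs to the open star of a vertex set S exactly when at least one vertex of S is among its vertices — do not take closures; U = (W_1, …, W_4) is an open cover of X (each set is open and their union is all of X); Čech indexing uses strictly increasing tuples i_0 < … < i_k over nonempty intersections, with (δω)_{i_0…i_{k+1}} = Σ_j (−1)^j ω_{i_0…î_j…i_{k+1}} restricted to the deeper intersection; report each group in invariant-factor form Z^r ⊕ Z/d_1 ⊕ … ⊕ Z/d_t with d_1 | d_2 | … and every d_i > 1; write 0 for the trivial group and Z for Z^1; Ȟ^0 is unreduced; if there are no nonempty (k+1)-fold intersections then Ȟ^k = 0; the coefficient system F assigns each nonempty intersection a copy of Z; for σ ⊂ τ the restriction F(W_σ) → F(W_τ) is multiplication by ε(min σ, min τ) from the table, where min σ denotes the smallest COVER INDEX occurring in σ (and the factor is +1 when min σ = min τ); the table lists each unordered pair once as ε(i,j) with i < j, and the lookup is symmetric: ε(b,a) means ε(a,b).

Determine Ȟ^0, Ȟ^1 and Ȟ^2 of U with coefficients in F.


nonempty overlaps:
  W1={{q},{s},{p,s},{q,r},{s,t},{p,s,t}} W2={{p},{t},{p,s},{p,t},{s,t},{t,v},{p,s,t}} W3={{r},{u},{q,r},{r,u},{r,v},{u,v},{r,u,v}} W4={{v},{r,v},{t,v},{u,v},{r,u,v}}
  W12={{p,s},{s,t},{p,s,t}} W13={{q,r}} W24={{t,v}} W34={{r,v},{u,v},{r,u,v}}
C dims 4,4; δ0: rk 3, SNF 1^3
degree 0: 4−3−0 = 1 → Ȟ^0 ≅ Z
degree 1: 4−0−3 = 1 → Ȟ^1 ≅ Z
degree 2: 0−0−0 = 0 → Ȟ^2 ≅ 0

Ȟ^0(U;F) ≅ Z,  Ȟ^1(U;F) ≅ Z,  Ȟ^2(U;F) ≅ 0
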